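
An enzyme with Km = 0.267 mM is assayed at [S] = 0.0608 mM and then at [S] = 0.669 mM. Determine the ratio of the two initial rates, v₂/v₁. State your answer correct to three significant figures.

The fractional saturations are [S]/(Km+[S]) = 0.0608/0.3278 = 0.1855 and 0.669/0.9360 = 0.7147.
v₂/v₁ is just their ratio: 0.7147/0.1855 = 3.85.

3.85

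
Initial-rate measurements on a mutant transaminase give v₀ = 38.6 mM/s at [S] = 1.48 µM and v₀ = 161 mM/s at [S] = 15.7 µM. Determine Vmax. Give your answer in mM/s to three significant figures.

240 mM/s

In reciprocal form, 1/v = (Km/Vmax)·(1/[S]) + 1/Vmax. The two points give (1/[S], 1/v) = (0.6757, 0.02591) and (0.06369, 0.006211).
Slope = (0.02591 − 0.006211)/(0.6757 − 0.06369) = 0.03218; intercept = 0.02591 − 0.03218×0.6757 = 0.004161.
Vmax = 1/intercept = 240 mM/s; Km = slope × Vmax = 0.03218 × 240 = 7.73 µM.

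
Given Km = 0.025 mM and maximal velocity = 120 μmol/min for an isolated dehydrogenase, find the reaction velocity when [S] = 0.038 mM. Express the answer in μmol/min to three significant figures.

72.4 μmol/min

v = Vmax·[S]/(Km + [S]) = 120 × 0.038 / (0.025 + 0.038)
  = 4.560 / 0.06300 = 72.4 μmol/min.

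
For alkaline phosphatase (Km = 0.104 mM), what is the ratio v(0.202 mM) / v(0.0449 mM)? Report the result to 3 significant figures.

The fractional saturations are [S]/(Km+[S]) = 0.0449/0.1489 = 0.3015 and 0.202/0.3060 = 0.6601.
v₂/v₁ is just their ratio: 0.6601/0.3015 = 2.19.

2.19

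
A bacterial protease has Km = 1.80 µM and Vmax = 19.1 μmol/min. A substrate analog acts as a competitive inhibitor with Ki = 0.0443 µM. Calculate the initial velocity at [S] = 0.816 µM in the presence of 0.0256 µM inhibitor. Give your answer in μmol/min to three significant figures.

With α = 1 + [I]/Ki = 1 + 0.0256/0.0443 = 1.578, the competitive rate law is v = Vmax[S] / (αKm + [S]).
v = 19.1×0.816 / (1.578×1.80 + 0.816) = 15.59/3.656 = 4.26 μmol/min.

4.26 μmol/min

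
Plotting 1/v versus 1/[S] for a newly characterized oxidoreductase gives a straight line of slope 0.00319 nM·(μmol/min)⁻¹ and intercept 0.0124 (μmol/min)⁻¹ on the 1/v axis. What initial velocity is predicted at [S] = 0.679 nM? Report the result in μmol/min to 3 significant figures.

58.5 μmol/min

The y-intercept is 1/Vmax, so Vmax = 1/0.0124 = 80.6 μmol/min.
The slope is Km/Vmax, so Km = 0.00319 × 80.6 = 0.257 nM.
Then v = 80.6 × 0.679/(0.257 + 0.679) = 58.5 μmol/min.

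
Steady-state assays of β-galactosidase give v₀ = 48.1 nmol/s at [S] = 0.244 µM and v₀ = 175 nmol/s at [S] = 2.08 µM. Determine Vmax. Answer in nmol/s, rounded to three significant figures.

269 nmol/s

From v = Vmax[S]/(Km+[S]), each point gives Vmax = v(Km+[S])/[S].
Equating: 48.1(Km+0.244)/0.244 = 175(Km+2.08)/2.08.
197.1·Km + 48.1 = 84.13·Km + 175, so (197.1 − 84.13)·Km = 175 − 48.1.
Km = 126.9/113.0 = 1.12 µM; then Vmax = 48.1(1.12+0.244)/0.244 = 269 nmol/s.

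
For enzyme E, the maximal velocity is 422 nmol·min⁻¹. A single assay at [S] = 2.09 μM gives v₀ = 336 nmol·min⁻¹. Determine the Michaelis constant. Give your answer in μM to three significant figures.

v/Vmax = 336/422 = 0.7962 = [S]/(Km+[S]).
So Km + [S] = [S]/0.7962 = 2.625 μM, giving Km = 2.625 − 2.09 = 0.535 μM.

0.535 μM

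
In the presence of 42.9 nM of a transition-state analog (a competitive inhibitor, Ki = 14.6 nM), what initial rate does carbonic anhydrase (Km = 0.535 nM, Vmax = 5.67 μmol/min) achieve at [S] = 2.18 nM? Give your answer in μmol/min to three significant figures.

With α = 1 + [I]/Ki = 1 + 42.9/14.6 = 3.938, the competitive rate law is v = Vmax[S] / (αKm + [S]).
v = 5.67×2.18 / (3.938×0.535 + 2.18) = 12.36/4.287 = 2.88 μmol/min.

2.88 μmol/min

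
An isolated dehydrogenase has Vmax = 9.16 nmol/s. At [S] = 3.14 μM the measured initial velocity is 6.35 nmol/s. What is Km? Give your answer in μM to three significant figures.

1.39 μM

v/Vmax = 6.35/9.16 = 0.6932 = [S]/(Km+[S]).
So Km + [S] = [S]/0.6932 = 4.530 μM, giving Km = 4.530 − 3.14 = 1.39 μM.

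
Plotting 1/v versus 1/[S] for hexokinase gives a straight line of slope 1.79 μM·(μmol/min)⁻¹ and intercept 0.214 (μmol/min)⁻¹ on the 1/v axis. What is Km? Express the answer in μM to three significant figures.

y-intercept = 1/Vmax ⇒ Vmax = 4.67 μmol/min; slope = Km/Vmax ⇒ Km = slope × Vmax.
Km = 1.79 × 4.67 = 8.36 μM.

8.36 μM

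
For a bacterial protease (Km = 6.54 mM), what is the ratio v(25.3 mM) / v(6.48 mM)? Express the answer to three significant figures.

Since Vmax cancels, v₂/v₁ = [S]₂(Km+[S]₁) / [S]₁(Km+[S]₂).
= 25.3×(6.54+6.48) / (6.48×(6.54+25.3)) = 329.4/206.3 = 1.60.

1.60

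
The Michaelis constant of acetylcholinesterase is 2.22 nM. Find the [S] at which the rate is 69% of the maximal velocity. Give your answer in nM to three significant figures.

v/Vmax = [S]/(Km+[S]) = 0.69, so [S] = Km·0.69/(1 − 0.69) = 2.22 × 2.226.
[S] = 4.94 nM.

4.94 nM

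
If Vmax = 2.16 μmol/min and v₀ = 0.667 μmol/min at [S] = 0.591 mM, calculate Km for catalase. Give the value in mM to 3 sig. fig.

1.32 mM

v/Vmax = 0.667/2.16 = 0.3088 = [S]/(Km+[S]).
So Km + [S] = [S]/0.3088 = 1.914 mM, giving Km = 1.914 − 0.591 = 1.32 mM.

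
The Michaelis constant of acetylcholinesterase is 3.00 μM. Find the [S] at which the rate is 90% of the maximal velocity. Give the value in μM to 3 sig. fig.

v/Vmax = [S]/(Km+[S]) = 0.9, so [S] = Km·0.9/(1 − 0.9) = 3.00 × 9.000.
[S] = 27.0 μM.

27.0 μM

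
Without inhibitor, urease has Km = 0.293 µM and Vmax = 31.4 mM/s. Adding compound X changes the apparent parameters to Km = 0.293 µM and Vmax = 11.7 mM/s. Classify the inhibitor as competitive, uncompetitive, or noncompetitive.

noncompetitive

Vmax decreases (31.4 → 11.7 mM/s) while Km is unchanged — pure noncompetitive inhibition.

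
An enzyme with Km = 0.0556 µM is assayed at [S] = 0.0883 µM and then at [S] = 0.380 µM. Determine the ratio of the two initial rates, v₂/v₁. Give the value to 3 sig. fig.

Since Vmax cancels, v₂/v₁ = [S]₂(Km+[S]₁) / [S]₁(Km+[S]₂).
= 0.380×(0.0556+0.0883) / (0.0883×(0.0556+0.380)) = 0.05468/0.03846 = 1.42.

1.42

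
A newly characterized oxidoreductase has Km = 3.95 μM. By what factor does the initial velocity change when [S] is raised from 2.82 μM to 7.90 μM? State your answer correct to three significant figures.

1.60

Since Vmax cancels, v₂/v₁ = [S]₂(Km+[S]₁) / [S]₁(Km+[S]₂).
= 7.90×(3.95+2.82) / (2.82×(3.95+7.90)) = 53.48/33.42 = 1.60.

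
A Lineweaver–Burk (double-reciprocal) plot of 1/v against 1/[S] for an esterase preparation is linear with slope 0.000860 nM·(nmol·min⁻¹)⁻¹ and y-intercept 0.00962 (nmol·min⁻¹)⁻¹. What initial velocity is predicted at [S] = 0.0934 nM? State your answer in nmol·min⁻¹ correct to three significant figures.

53.1 nmol·min⁻¹

The y-intercept is 1/Vmax, so Vmax = 1/0.00962 = 104 nmol·min⁻¹.
The slope is Km/Vmax, so Km = 0.000860 × 104 = 0.0894 nM.
Then v = 104 × 0.0934/(0.0894 + 0.0934) = 53.1 nmol·min⁻¹.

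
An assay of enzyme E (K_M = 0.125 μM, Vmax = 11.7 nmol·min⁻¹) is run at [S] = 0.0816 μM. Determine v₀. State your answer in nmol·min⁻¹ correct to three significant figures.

v = Vmax·[S]/(Km + [S]) = 11.7 × 0.0816 / (0.125 + 0.0816)
  = 0.9547 / 0.2066 = 4.62 nmol·min⁻¹.

4.62 nmol·min⁻¹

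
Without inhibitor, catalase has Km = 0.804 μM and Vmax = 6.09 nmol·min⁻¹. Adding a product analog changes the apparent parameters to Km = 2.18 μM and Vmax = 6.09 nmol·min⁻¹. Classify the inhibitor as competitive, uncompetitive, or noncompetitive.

Km increases (0.804 → 2.18 μM) while Vmax is unchanged — the hallmark of competitive inhibition.

competitive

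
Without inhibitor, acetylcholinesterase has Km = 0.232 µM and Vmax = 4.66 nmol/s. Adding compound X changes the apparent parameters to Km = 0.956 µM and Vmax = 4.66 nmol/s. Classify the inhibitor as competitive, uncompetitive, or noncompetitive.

competitive

Km increases (0.232 → 0.956 µM) while Vmax is unchanged — the hallmark of competitive inhibition.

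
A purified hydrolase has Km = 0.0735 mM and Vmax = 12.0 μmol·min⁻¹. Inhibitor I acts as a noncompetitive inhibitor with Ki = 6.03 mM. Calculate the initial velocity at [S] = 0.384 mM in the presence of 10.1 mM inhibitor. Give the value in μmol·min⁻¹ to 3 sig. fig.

3.77 μmol·min⁻¹

With α = 1 + [I]/Ki = 1 + 10.1/6.03 = 2.675, the noncompetitive rate law is v = (Vmax/α)·[S] / (Km + [S]).
v = (12.0/2.675)×0.384 / (0.0735 + 0.384) = 1.723/0.4575 = 3.77 μmol·min⁻¹.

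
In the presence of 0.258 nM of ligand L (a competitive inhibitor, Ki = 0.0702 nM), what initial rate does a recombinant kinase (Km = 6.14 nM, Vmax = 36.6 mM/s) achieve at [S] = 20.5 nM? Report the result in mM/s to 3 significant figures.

15.2 mM/s

α = 1 + [I]/Ki = 1 + 0.258/0.0702 = 4.675.
For a competitive inhibitor, Vmax is unchanged and the apparent Km becomes α·Km: Km,app = 28.7 nM, Vmax,app = 36.6 mM/s.
v = Vmax,app·[S]/(Km,app + [S]) = 36.6 × 20.5/(28.7 + 20.5) = 15.2 mM/s.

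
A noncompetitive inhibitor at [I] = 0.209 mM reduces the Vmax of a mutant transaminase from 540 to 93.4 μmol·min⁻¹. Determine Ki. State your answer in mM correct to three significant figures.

Noncompetitive: Vmax,app = Vmax/α with α = 1 + [I]/Ki.
α = Vmax/Vmax,app = 540/93.4 = 5.782.
Ki = [I]/(α − 1) = 0.209/4.782 = 0.0437 mM.

0.0437 mM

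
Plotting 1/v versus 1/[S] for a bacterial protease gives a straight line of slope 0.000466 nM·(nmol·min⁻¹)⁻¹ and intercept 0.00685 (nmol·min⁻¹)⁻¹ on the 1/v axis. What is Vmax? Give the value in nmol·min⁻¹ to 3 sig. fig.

The y-intercept of a Lineweaver–Burk plot equals 1/Vmax, so Vmax = 1/0.00685 = 146 nmol·min⁻¹.

146 nmol·min⁻¹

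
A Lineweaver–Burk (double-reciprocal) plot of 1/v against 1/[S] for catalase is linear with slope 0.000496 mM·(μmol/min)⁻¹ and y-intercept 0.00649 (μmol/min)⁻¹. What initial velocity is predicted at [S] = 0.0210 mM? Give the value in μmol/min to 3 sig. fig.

The y-intercept is 1/Vmax, so Vmax = 1/0.00649 = 154 μmol/min.
The slope is Km/Vmax, so Km = 0.000496 × 154 = 0.0764 mM.
Then v = 154 × 0.0210/(0.0764 + 0.0210) = 33.2 μmol/min.

33.2 μmol/min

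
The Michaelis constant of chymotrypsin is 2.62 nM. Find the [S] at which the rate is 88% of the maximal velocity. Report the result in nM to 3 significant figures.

19.2 nM

v/Vmax = [S]/(Km+[S]) = 0.88, so [S] = Km·0.88/(1 − 0.88) = 2.62 × 7.333.
[S] = 19.2 nM.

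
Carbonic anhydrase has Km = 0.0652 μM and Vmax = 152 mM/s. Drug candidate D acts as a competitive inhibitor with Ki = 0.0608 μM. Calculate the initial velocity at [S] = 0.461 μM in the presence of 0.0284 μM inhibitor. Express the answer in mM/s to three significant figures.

α = 1 + [I]/Ki = 1 + 0.0284/0.0608 = 1.467.
For a competitive inhibitor, Vmax is unchanged and the apparent Km becomes α·Km: Km,app = 0.0957 μM, Vmax,app = 152 mM/s.
v = Vmax,app·[S]/(Km,app + [S]) = 152 × 0.461/(0.0957 + 0.461) = 126 mM/s.

126 mM/s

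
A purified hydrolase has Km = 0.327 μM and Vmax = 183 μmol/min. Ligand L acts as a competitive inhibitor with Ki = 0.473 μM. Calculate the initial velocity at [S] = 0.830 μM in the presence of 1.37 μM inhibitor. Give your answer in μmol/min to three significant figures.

With α = 1 + [I]/Ki = 1 + 1.37/0.473 = 3.896, the competitive rate law is v = Vmax[S] / (αKm + [S]).
v = 183×0.830 / (3.896×0.327 + 0.830) = 151.9/2.104 = 72.2 μmol/min.

72.2 μmol/min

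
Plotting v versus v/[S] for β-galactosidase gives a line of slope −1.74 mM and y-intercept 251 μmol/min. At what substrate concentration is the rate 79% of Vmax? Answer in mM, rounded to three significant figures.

6.55 mM

The Eadie–Hofstee slope gives Km = 1.74 mM (slope = −Km).
v/Vmax = [S]/(Km+[S]) = 0.79 ⇒ [S] = Km·0.79/(1−0.79) = 1.74 × 3.762 = 6.55 mM.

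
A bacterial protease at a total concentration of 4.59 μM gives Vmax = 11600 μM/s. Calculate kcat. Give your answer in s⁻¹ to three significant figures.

2530 s⁻¹

kcat = Vmax/[E]total = 11600 μM/s / 4.59 μM = 2530 s⁻¹.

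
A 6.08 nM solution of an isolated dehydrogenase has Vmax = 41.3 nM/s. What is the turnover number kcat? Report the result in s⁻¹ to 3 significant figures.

kcat = Vmax/[E]total = 41.3 nM/s / 6.08 nM = 6.79 s⁻¹.

6.79 s⁻¹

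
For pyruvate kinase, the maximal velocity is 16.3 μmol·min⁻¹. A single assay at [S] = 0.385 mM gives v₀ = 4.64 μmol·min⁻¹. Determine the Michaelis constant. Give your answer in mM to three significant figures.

0.967 mM

v/Vmax = 4.64/16.3 = 0.2847 = [S]/(Km+[S]).
So Km + [S] = [S]/0.2847 = 1.352 mM, giving Km = 1.352 − 0.385 = 0.967 mM.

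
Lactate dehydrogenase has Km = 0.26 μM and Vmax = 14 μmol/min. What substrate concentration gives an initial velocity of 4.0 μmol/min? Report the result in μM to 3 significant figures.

Rearranging v = Vmax[S]/(Km+[S]) gives [S] = Km·v/(Vmax − v).
[S] = 0.26 × 4.0 / (14 − 4.0) = 1.040/10.00 = 0.104 μM.

0.104 μM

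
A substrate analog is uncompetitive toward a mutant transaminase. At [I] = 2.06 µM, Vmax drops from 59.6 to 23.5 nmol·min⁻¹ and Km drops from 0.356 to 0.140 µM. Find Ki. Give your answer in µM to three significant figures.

1.34 µM

Uncompetitive: Vmax,app = Vmax/α (and Km,app = Km/α) with α = 1 + [I]/Ki.
α = Vmax/Vmax,app = 59.6/23.5 = 2.536.
Since α = 1 + [I]/Ki, [I]/Ki = 2.536 − 1 = 1.536 and Ki = 2.06/1.536 = 1.34 µM.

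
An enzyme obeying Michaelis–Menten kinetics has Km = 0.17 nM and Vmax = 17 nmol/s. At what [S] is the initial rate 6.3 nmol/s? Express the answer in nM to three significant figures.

0.100 nM

The required fractional saturation is v/Vmax = 6.3/17 = 0.3706.
Then [S]/(Km+[S]) = 0.3706 ⇒ [S] = 0.17 × 0.3706/(1 − 0.3706) = 0.100 nM.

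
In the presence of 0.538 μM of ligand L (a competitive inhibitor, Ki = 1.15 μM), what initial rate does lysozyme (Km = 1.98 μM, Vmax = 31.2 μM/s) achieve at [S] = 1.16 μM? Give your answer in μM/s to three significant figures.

8.90 μM/s

α = 1 + [I]/Ki = 1 + 0.538/1.15 = 1.468.
For a competitive inhibitor, Vmax is unchanged and the apparent Km becomes α·Km: Km,app = 2.91 μM, Vmax,app = 31.2 μM/s.
v = Vmax,app·[S]/(Km,app + [S]) = 31.2 × 1.16/(2.91 + 1.16) = 8.90 μM/s.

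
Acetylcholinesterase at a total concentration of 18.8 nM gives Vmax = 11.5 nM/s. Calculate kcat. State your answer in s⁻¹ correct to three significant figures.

0.612 s⁻¹

kcat = Vmax/[E]total = 11.5 nM/s / 18.8 nM = 0.612 s⁻¹.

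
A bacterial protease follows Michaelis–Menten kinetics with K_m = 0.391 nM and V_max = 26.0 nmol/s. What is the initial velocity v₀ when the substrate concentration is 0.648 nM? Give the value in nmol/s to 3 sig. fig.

v = Vmax·[S]/(Km + [S]) = 26.0 × 0.648 / (0.391 + 0.648)
  = 16.85 / 1.039 = 16.2 nmol/s.

16.2 nmol/s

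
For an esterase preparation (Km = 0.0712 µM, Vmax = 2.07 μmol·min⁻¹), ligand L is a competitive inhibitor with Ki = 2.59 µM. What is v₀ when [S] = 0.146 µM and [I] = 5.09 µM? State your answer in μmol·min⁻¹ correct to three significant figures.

0.846 μmol·min⁻¹

α = 1 + [I]/Ki = 1 + 5.09/2.59 = 2.965.
For a competitive inhibitor, Vmax is unchanged and the apparent Km becomes α·Km: Km,app = 0.211 µM, Vmax,app = 2.07 μmol·min⁻¹.
v = Vmax,app·[S]/(Km,app + [S]) = 2.07 × 0.146/(0.211 + 0.146) = 0.846 μmol·min⁻¹.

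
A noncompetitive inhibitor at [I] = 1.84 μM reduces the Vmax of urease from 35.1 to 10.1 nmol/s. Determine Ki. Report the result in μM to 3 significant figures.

0.743 μM

Noncompetitive: Vmax,app = Vmax/α with α = 1 + [I]/Ki.
α = Vmax/Vmax,app = 35.1/10.1 = 3.475.
Since α = 1 + [I]/Ki, [I]/Ki = 3.475 − 1 = 2.475 and Ki = 1.84/2.475 = 0.743 μM.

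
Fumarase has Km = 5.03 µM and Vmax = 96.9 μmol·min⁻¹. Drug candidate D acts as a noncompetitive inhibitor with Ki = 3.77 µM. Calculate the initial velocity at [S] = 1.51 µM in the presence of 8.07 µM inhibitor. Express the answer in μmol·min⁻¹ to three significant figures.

7.12 μmol·min⁻¹

α = 1 + [I]/Ki = 1 + 8.07/3.77 = 3.141.
For a noncompetitive inhibitor, Vmax is reduced to Vmax/α while Km is unchanged: Km,app = 5.03 µM, Vmax,app = 30.9 μmol·min⁻¹.
v = Vmax,app·[S]/(Km,app + [S]) = 30.9 × 1.51/(5.03 + 1.51) = 7.12 μmol·min⁻¹.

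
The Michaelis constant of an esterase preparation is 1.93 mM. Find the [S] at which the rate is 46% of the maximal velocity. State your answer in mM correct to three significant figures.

1.64 mM

v/Vmax = [S]/(Km+[S]) = 0.46, so [S] = Km·0.46/(1 − 0.46) = 1.93 × 0.8519.
[S] = 1.64 mM.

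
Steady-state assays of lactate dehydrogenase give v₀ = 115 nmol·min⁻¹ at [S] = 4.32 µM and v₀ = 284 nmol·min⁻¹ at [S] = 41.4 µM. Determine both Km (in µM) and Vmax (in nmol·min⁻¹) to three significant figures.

From v = Vmax[S]/(Km+[S]), each point gives Vmax = v(Km+[S])/[S].
Equating: 115(Km+4.32)/4.32 = 284(Km+41.4)/41.4.
26.62·Km + 115 = 6.860·Km + 284, so (26.62 − 6.860)·Km = 284 − 115.
Km = 169.0/19.76 = 8.55 µM; then Vmax = 115(8.55+4.32)/4.32 = 343 nmol·min⁻¹.

Km = 8.55 µM; Vmax = 343 nmol·min⁻¹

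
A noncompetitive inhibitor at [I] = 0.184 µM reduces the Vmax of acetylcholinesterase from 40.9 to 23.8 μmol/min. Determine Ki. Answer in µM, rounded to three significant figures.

Noncompetitive: Vmax,app = Vmax/α with α = 1 + [I]/Ki.
α = Vmax/Vmax,app = 40.9/23.8 = 1.718.
Since α = 1 + [I]/Ki, [I]/Ki = 1.718 − 1 = 0.7185 and Ki = 0.184/0.7185 = 0.256 µM.

0.256 µM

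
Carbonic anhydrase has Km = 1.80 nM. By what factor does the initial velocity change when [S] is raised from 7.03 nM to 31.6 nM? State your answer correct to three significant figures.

1.19

The fractional saturations are [S]/(Km+[S]) = 7.03/8.830 = 0.7961 and 31.6/33.40 = 0.9461.
v₂/v₁ is just their ratio: 0.9461/0.7961 = 1.19.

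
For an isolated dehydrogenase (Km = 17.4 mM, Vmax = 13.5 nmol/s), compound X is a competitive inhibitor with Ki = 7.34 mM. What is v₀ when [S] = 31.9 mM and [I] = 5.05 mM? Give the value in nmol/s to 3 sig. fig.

7.03 nmol/s

With α = 1 + [I]/Ki = 1 + 5.05/7.34 = 1.688, the competitive rate law is v = Vmax[S] / (αKm + [S]).
v = 13.5×31.9 / (1.688×17.4 + 31.9) = 430.6/61.27 = 7.03 nmol/s.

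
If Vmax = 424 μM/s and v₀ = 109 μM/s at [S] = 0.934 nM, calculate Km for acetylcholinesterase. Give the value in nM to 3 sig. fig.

2.70 nM

v/Vmax = 109/424 = 0.2571 = [S]/(Km+[S]).
So Km + [S] = [S]/0.2571 = 3.633 nM, giving Km = 3.633 − 0.934 = 2.70 nM.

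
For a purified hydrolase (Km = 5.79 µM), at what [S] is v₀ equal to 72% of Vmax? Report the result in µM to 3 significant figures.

v/Vmax = [S]/(Km+[S]) = 0.72, so [S] = Km·0.72/(1 − 0.72) = 5.79 × 2.571.
[S] = 14.9 µM.

14.9 µM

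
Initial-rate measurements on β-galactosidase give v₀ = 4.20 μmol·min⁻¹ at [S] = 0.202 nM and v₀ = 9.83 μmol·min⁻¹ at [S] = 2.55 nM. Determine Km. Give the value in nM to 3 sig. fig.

From v = Vmax[S]/(Km+[S]), each point gives Vmax = v(Km+[S])/[S].
Equating: 4.20(Km+0.202)/0.202 = 9.83(Km+2.55)/2.55.
20.79·Km + 4.20 = 3.855·Km + 9.83, so (20.79 − 3.855)·Km = 9.83 − 4.20.
Km = 5.630/16.94 = 0.332 nM; then Vmax = 4.20(0.332+0.202)/0.202 = 11.1 μmol·min⁻¹.

0.332 nM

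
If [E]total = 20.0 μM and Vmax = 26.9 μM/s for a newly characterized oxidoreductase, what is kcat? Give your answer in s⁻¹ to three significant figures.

kcat = Vmax/[E]total = 26.9 μM/s / 20.0 μM = 1.34 s⁻¹.

1.34 s⁻¹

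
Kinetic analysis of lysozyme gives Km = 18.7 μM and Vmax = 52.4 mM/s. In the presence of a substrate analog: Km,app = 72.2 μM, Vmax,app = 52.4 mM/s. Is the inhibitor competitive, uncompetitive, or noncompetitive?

Km increases (18.7 → 72.2 μM) while Vmax is unchanged — the hallmark of competitive inhibition.

competitive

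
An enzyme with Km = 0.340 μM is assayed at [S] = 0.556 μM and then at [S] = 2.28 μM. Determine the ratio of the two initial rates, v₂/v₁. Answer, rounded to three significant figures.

1.40

Since Vmax cancels, v₂/v₁ = [S]₂(Km+[S]₁) / [S]₁(Km+[S]₂).
= 2.28×(0.340+0.556) / (0.556×(0.340+2.28)) = 2.043/1.457 = 1.40.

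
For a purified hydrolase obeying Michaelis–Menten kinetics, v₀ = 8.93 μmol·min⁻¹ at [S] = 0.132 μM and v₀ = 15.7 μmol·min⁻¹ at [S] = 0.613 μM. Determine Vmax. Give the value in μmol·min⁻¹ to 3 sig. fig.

19.8 μmol·min⁻¹

From v = Vmax[S]/(Km+[S]), each point gives Vmax = v(Km+[S])/[S].
Equating: 8.93(Km+0.132)/0.132 = 15.7(Km+0.613)/0.613.
67.65·Km + 8.93 = 25.61·Km + 15.7, so (67.65 − 25.61)·Km = 15.7 − 8.93.
Km = 6.770/42.04 = 0.161 μM; then Vmax = 8.93(0.161+0.132)/0.132 = 19.8 μmol·min⁻¹.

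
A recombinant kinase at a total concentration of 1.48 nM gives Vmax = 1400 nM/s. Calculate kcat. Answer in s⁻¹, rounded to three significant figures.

946 s⁻¹

kcat = Vmax/[E]total = 1400 nM/s / 1.48 nM = 946 s⁻¹.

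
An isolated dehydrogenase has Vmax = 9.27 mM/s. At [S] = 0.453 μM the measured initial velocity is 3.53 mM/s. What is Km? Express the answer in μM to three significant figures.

v/Vmax = 3.53/9.27 = 0.3808 = [S]/(Km+[S]).
So Km + [S] = [S]/0.3808 = 1.190 μM, giving Km = 1.190 − 0.453 = 0.737 μM.

0.737 μM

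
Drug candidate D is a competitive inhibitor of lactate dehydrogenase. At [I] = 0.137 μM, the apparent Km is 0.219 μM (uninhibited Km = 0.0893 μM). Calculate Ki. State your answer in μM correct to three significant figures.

0.0943 μM

Competitive: Km,app = α·Km with α = 1 + [I]/Ki.
α = Km,app/Km = 0.219/0.0893 = 2.452.
Since α = 1 + [I]/Ki, [I]/Ki = 2.452 − 1 = 1.452 and Ki = 0.137/1.452 = 0.0943 μM.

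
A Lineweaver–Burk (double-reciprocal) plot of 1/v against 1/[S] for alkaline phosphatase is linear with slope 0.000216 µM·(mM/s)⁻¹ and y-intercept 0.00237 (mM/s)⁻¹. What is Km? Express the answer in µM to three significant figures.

0.0911 µM

y-intercept = 1/Vmax ⇒ Vmax = 422 mM/s; slope = Km/Vmax ⇒ Km = slope × Vmax.
Km = 0.000216 × 422 = 0.0911 µM.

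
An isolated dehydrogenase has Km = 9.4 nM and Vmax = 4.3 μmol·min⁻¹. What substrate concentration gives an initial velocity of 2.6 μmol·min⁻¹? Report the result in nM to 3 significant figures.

Rearranging v = Vmax[S]/(Km+[S]) gives [S] = Km·v/(Vmax − v).
[S] = 9.4 × 2.6 / (4.3 − 2.6) = 24.44/1.700 = 14.4 nM.

14.4 nM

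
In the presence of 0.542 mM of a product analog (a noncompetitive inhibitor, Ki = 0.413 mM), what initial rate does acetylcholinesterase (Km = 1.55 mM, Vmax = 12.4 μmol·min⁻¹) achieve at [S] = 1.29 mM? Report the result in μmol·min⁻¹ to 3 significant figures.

α = 1 + [I]/Ki = 1 + 0.542/0.413 = 2.312.
For a noncompetitive inhibitor, Vmax is reduced to Vmax/α while Km is unchanged: Km,app = 1.55 mM, Vmax,app = 5.36 μmol·min⁻¹.
v = Vmax,app·[S]/(Km,app + [S]) = 5.36 × 1.29/(1.55 + 1.29) = 2.44 μmol·min⁻¹.

2.44 μmol·min⁻¹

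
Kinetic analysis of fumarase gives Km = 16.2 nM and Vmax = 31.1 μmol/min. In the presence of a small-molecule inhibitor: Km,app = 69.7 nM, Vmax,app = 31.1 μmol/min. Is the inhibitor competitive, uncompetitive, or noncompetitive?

competitive

Km increases (16.2 → 69.7 nM) while Vmax is unchanged — the hallmark of competitive inhibition.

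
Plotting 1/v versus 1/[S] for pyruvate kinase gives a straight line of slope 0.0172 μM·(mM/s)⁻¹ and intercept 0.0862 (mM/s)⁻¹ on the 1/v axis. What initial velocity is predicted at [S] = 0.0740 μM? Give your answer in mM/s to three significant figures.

The y-intercept is 1/Vmax, so Vmax = 1/0.0862 = 11.6 mM/s.
The slope is Km/Vmax, so Km = 0.0172 × 11.6 = 0.200 μM.
Then v = 11.6 × 0.0740/(0.200 + 0.0740) = 3.14 mM/s.

3.14 mM/s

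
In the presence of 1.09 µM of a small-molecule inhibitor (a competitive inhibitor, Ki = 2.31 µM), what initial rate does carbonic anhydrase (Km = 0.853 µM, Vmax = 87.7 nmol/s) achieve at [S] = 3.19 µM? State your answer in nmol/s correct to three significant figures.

With α = 1 + [I]/Ki = 1 + 1.09/2.31 = 1.472, the competitive rate law is v = Vmax[S] / (αKm + [S]).
v = 87.7×3.19 / (1.472×0.853 + 3.19) = 279.8/4.445 = 62.9 nmol/s.

62.9 nmol/s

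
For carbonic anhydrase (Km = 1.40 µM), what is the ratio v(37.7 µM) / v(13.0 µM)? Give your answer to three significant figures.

The fractional saturations are [S]/(Km+[S]) = 13.0/14.40 = 0.9028 and 37.7/39.10 = 0.9642.
v₂/v₁ is just their ratio: 0.9642/0.9028 = 1.07.

1.07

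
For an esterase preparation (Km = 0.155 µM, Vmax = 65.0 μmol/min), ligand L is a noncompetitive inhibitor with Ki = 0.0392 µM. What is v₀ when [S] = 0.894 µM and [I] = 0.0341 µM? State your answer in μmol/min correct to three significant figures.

With α = 1 + [I]/Ki = 1 + 0.0341/0.0392 = 1.870, the noncompetitive rate law is v = (Vmax/α)·[S] / (Km + [S]).
v = (65.0/1.870)×0.894 / (0.155 + 0.894) = 31.08/1.049 = 29.6 μmol/min.

29.6 μmol/min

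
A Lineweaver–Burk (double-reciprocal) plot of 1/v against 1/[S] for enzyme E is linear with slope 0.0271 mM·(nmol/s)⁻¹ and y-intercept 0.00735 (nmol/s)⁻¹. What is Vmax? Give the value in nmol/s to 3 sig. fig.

The y-intercept of a Lineweaver–Burk plot equals 1/Vmax, so Vmax = 1/0.00735 = 136 nmol/s.

136 nmol/s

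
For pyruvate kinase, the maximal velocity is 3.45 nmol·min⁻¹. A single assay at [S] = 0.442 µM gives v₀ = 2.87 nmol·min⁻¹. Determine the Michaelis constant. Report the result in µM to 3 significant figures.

v/Vmax = 2.87/3.45 = 0.8319 = [S]/(Km+[S]).
So Km + [S] = [S]/0.8319 = 0.5313 µM, giving Km = 0.5313 − 0.442 = 0.0893 µM.

0.0893 µM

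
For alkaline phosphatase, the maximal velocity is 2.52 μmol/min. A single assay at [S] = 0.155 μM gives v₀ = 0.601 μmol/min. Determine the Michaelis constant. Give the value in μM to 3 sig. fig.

0.495 μM

v/Vmax = 0.601/2.52 = 0.2385 = [S]/(Km+[S]).
So Km + [S] = [S]/0.2385 = 0.6499 μM, giving Km = 0.6499 − 0.155 = 0.495 μM.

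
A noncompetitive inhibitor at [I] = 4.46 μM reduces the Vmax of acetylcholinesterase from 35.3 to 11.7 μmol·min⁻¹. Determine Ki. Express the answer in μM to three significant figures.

2.21 μM

Noncompetitive: Vmax,app = Vmax/α with α = 1 + [I]/Ki.
α = Vmax/Vmax,app = 35.3/11.7 = 3.017.
Ki = [I]/(α − 1) = 4.46/2.017 = 2.21 μM.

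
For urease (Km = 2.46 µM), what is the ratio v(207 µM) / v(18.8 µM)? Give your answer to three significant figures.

The fractional saturations are [S]/(Km+[S]) = 18.8/21.26 = 0.8843 and 207/209.5 = 0.9883.
v₂/v₁ is just their ratio: 0.9883/0.8843 = 1.12.

1.12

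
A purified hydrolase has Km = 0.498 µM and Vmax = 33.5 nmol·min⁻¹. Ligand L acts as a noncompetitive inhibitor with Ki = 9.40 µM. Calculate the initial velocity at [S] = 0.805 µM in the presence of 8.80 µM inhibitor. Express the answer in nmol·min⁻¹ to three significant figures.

10.7 nmol·min⁻¹

With α = 1 + [I]/Ki = 1 + 8.80/9.40 = 1.936, the noncompetitive rate law is v = (Vmax/α)·[S] / (Km + [S]).
v = (33.5/1.936)×0.805 / (0.498 + 0.805) = 13.93/1.303 = 10.7 nmol·min⁻¹.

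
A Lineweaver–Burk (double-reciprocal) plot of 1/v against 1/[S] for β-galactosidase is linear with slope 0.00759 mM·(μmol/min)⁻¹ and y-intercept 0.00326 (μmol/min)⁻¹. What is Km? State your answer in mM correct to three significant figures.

2.33 mM

y-intercept = 1/Vmax ⇒ Vmax = 307 μmol/min; slope = Km/Vmax ⇒ Km = slope × Vmax.
Km = 0.00759 × 307 = 2.33 mM.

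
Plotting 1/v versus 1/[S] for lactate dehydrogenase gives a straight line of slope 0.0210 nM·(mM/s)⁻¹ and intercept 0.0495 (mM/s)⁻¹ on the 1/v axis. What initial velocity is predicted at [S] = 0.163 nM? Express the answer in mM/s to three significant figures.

5.61 mM/s

The y-intercept is 1/Vmax, so Vmax = 1/0.0495 = 20.2 mM/s.
The slope is Km/Vmax, so Km = 0.0210 × 20.2 = 0.424 nM.
Then v = 20.2 × 0.163/(0.424 + 0.163) = 5.61 mM/s.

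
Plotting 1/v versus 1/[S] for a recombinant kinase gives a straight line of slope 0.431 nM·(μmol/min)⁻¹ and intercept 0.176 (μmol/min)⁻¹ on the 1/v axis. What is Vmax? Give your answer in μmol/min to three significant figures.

The y-intercept of a Lineweaver–Burk plot equals 1/Vmax, so Vmax = 1/0.176 = 5.68 μmol/min.

5.68 μmol/min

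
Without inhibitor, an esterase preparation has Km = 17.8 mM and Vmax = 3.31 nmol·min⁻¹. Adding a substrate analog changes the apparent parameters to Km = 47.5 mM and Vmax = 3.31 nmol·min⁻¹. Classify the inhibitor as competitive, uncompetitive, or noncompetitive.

Km increases (17.8 → 47.5 mM) while Vmax is unchanged — the hallmark of competitive inhibition.

competitive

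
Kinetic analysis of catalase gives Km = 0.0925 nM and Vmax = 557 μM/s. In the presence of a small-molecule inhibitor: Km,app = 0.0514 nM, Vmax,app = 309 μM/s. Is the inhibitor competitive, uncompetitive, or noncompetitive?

uncompetitive

Both Km and Vmax decrease by the same factor (~1.80-fold) — characteristic of uncompetitive inhibition.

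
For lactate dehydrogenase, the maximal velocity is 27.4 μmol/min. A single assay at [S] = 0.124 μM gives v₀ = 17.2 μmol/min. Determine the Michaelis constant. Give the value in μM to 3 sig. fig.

v/Vmax = 17.2/27.4 = 0.6277 = [S]/(Km+[S]).
So Km + [S] = [S]/0.6277 = 0.1975 μM, giving Km = 0.1975 − 0.124 = 0.0735 μM.

0.0735 μM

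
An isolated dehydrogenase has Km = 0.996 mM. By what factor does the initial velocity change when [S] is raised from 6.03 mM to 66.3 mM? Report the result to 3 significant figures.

1.15

Since Vmax cancels, v₂/v₁ = [S]₂(Km+[S]₁) / [S]₁(Km+[S]₂).
= 66.3×(0.996+6.03) / (6.03×(0.996+66.3)) = 465.8/405.8 = 1.15.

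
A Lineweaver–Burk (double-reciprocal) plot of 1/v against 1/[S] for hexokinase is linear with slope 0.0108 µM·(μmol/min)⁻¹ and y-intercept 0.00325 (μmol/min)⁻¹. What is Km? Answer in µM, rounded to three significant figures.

y-intercept = 1/Vmax ⇒ Vmax = 308 μmol/min; slope = Km/Vmax ⇒ Km = slope × Vmax.
Km = 0.0108 × 308 = 3.32 µM.

3.32 µM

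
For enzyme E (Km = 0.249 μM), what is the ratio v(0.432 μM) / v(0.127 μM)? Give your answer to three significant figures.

1.88

Since Vmax cancels, v₂/v₁ = [S]₂(Km+[S]₁) / [S]₁(Km+[S]₂).
= 0.432×(0.249+0.127) / (0.127×(0.249+0.432)) = 0.1624/0.08649 = 1.88.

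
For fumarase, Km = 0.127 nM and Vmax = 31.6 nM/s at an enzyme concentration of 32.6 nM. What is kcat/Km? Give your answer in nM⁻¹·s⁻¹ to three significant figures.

kcat = Vmax/[E]total = 31.6/32.6 = 0.969 s⁻¹.
kcat/Km = 0.969/0.127 = 7.63 nM⁻¹·s⁻¹.

7.63 nM⁻¹·s⁻¹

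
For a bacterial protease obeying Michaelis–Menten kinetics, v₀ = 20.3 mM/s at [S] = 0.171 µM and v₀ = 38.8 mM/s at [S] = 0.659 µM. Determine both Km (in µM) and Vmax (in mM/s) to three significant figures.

From v = Vmax[S]/(Km+[S]), each point gives Vmax = v(Km+[S])/[S].
Equating: 20.3(Km+0.171)/0.171 = 38.8(Km+0.659)/0.659.
118.7·Km + 20.3 = 58.88·Km + 38.8, so (118.7 − 58.88)·Km = 38.8 − 20.3.
Km = 18.50/59.84 = 0.309 µM; then Vmax = 20.3(0.309+0.171)/0.171 = 57.0 mM/s.

Km = 0.309 µM; Vmax = 57.0 mM/s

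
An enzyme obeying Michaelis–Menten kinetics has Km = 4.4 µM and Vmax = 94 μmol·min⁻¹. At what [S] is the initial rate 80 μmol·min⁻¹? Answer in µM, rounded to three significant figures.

25.1 µM

The required fractional saturation is v/Vmax = 80/94 = 0.8511.
Then [S]/(Km+[S]) = 0.8511 ⇒ [S] = 4.4 × 0.8511/(1 − 0.8511) = 25.1 µM.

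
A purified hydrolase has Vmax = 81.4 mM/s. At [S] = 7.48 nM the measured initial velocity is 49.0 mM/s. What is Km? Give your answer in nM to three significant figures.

4.95 nM

From v = Vmax[S]/(Km+[S]), Km = [S](Vmax − v)/v.
Km = 7.48 × (81.4 − 49.0) / 49.0 = 242.4/49.0 = 4.95 nM.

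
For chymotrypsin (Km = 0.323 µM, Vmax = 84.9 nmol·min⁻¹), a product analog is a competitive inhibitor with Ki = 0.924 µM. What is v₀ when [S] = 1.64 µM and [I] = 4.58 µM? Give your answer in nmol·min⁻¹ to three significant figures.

α = 1 + [I]/Ki = 1 + 4.58/0.924 = 5.957.
For a competitive inhibitor, Vmax is unchanged and the apparent Km becomes α·Km: Km,app = 1.92 µM, Vmax,app = 84.9 nmol·min⁻¹.
v = Vmax,app·[S]/(Km,app + [S]) = 84.9 × 1.64/(1.92 + 1.64) = 39.1 nmol·min⁻¹.

39.1 nmol·min⁻¹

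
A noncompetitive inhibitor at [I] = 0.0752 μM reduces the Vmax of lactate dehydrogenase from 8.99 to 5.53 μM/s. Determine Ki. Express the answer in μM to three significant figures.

Noncompetitive: Vmax,app = Vmax/α with α = 1 + [I]/Ki.
α = Vmax/Vmax,app = 8.99/5.53 = 1.626.
Ki = [I]/(α − 1) = 0.0752/0.6257 = 0.120 μM.

0.120 μM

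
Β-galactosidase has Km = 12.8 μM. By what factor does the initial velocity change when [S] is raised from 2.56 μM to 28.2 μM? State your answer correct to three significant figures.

Since Vmax cancels, v₂/v₁ = [S]₂(Km+[S]₁) / [S]₁(Km+[S]₂).
= 28.2×(12.8+2.56) / (2.56×(12.8+28.2)) = 433.2/105.0 = 4.13.

4.13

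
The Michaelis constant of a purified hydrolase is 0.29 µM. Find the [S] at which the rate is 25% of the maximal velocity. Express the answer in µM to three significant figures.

v/Vmax = [S]/(Km+[S]) = 0.25, so [S] = Km·0.25/(1 − 0.25) = 0.29 × 0.3333.
[S] = 0.0967 µM.

0.0967 µM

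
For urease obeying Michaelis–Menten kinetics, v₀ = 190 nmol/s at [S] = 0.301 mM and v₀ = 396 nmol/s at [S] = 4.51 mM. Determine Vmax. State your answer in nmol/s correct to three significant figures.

In reciprocal form, 1/v = (Km/Vmax)·(1/[S]) + 1/Vmax. The two points give (1/[S], 1/v) = (3.322, 0.005263) and (0.2217, 0.002525).
Slope = (0.005263 − 0.002525)/(3.322 − 0.2217) = 0.0008830; intercept = 0.005263 − 0.0008830×3.322 = 0.002329.
Vmax = 1/intercept = 429 nmol/s; Km = slope × Vmax = 0.0008830 × 429 = 0.379 mM.

429 nmol/s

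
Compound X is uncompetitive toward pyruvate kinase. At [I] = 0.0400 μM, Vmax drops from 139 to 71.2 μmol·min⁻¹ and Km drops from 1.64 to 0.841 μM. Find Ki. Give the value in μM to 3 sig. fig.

Uncompetitive: Vmax,app = Vmax/α (and Km,app = Km/α) with α = 1 + [I]/Ki.
α = Vmax/Vmax,app = 139/71.2 = 1.952.
Since α = 1 + [I]/Ki, [I]/Ki = 1.952 − 1 = 0.9522 and Ki = 0.0400/0.9522 = 0.0420 μM.

0.0420 μM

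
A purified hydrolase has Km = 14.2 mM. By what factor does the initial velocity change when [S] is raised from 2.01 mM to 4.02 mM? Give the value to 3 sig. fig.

1.78

The fractional saturations are [S]/(Km+[S]) = 2.01/16.21 = 0.1240 and 4.02/18.22 = 0.2206.
v₂/v₁ is just their ratio: 0.2206/0.1240 = 1.78.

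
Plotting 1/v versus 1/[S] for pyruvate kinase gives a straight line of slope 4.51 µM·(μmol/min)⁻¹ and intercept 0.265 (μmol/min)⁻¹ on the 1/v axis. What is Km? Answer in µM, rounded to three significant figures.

17.0 µM

y-intercept = 1/Vmax ⇒ Vmax = 3.77 μmol/min; slope = Km/Vmax ⇒ Km = slope × Vmax.
Km = 4.51 × 3.77 = 17.0 µM.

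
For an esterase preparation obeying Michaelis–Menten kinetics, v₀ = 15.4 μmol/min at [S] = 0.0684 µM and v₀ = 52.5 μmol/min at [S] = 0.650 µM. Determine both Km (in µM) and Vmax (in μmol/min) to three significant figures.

In reciprocal form, 1/v = (Km/Vmax)·(1/[S]) + 1/Vmax. The two points give (1/[S], 1/v) = (14.62, 0.06494) and (1.538, 0.01905).
Slope = (0.06494 − 0.01905)/(14.62 − 1.538) = 0.003508; intercept = 0.06494 − 0.003508×14.62 = 0.01365.
Vmax = 1/intercept = 73.3 μmol/min; Km = slope × Vmax = 0.003508 × 73.3 = 0.257 µM.

Km = 0.257 µM; Vmax = 73.3 μmol/min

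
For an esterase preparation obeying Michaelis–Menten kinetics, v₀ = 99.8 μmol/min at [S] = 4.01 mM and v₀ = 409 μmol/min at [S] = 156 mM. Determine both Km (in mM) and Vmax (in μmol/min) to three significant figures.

In reciprocal form, 1/v = (Km/Vmax)·(1/[S]) + 1/Vmax. The two points give (1/[S], 1/v) = (0.2494, 0.01002) and (0.006410, 0.002445).
Slope = (0.01002 − 0.002445)/(0.2494 − 0.006410) = 0.03118; intercept = 0.01002 − 0.03118×0.2494 = 0.002245.
Vmax = 1/intercept = 445 μmol/min; Km = slope × Vmax = 0.03118 × 445 = 13.9 mM.

Km = 13.9 mM; Vmax = 445 μmol/min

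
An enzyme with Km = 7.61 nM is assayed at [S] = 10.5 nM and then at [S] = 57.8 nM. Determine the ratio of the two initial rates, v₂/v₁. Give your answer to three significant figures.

Since Vmax cancels, v₂/v₁ = [S]₂(Km+[S]₁) / [S]₁(Km+[S]₂).
= 57.8×(7.61+10.5) / (10.5×(7.61+57.8)) = 1047/686.8 = 1.52.

1.52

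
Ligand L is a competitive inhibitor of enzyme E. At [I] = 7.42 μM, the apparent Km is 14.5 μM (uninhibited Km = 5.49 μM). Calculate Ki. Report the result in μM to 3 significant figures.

4.52 μM

Competitive: Km,app = α·Km with α = 1 + [I]/Ki.
α = Km,app/Km = 14.5/5.49 = 2.641.
Ki = [I]/(α − 1) = 7.42/1.641 = 4.52 μM.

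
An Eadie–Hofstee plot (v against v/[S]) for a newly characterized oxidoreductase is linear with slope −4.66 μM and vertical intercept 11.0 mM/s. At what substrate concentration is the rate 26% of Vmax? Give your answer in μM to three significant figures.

1.64 μM

The Eadie–Hofstee slope gives Km = 4.66 μM (slope = −Km).
v/Vmax = [S]/(Km+[S]) = 0.26 ⇒ [S] = Km·0.26/(1−0.26) = 4.66 × 0.3514 = 1.64 μM.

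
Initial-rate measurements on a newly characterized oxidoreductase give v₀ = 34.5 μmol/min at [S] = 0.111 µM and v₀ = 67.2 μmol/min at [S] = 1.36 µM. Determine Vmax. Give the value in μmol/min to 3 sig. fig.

From v = Vmax[S]/(Km+[S]), each point gives Vmax = v(Km+[S])/[S].
Equating: 34.5(Km+0.111)/0.111 = 67.2(Km+1.36)/1.36.
310.8·Km + 34.5 = 49.41·Km + 67.2, so (310.8 − 49.41)·Km = 67.2 − 34.5.
Km = 32.70/261.4 = 0.125 µM; then Vmax = 34.5(0.125+0.111)/0.111 = 73.4 μmol/min.

73.4 μmol/min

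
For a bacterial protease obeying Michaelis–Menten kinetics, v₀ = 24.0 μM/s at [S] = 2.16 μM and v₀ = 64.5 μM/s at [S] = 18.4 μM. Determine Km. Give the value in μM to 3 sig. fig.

From v = Vmax[S]/(Km+[S]), each point gives Vmax = v(Km+[S])/[S].
Equating: 24.0(Km+2.16)/2.16 = 64.5(Km+18.4)/18.4.
11.11·Km + 24.0 = 3.505·Km + 64.5, so (11.11 − 3.505)·Km = 64.5 − 24.0.
Km = 40.50/7.606 = 5.32 μM; then Vmax = 24.0(5.32+2.16)/2.16 = 83.2 μM/s.

5.32 μM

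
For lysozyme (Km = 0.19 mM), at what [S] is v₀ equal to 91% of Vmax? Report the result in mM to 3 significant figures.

v/Vmax = [S]/(Km+[S]) = 0.91, so [S] = Km·0.91/(1 − 0.91) = 0.19 × 10.11.
[S] = 1.92 mM.

1.92 mM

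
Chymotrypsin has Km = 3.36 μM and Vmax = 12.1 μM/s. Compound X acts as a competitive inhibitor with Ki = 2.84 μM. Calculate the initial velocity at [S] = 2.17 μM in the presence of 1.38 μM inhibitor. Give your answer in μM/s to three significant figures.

α = 1 + [I]/Ki = 1 + 1.38/2.84 = 1.486.
For a competitive inhibitor, Vmax is unchanged and the apparent Km becomes α·Km: Km,app = 4.99 μM, Vmax,app = 12.1 μM/s.
v = Vmax,app·[S]/(Km,app + [S]) = 12.1 × 2.17/(4.99 + 2.17) = 3.67 μM/s.

3.67 μM/s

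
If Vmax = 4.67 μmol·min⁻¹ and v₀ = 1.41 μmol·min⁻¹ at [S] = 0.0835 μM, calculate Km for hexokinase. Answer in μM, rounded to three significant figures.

0.193 μM

From v = Vmax[S]/(Km+[S]), Km = [S](Vmax − v)/v.
Km = 0.0835 × (4.67 − 1.41) / 1.41 = 0.2722/1.41 = 0.193 μM.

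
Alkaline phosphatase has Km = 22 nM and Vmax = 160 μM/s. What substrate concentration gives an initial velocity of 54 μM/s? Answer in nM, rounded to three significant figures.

11.2 nM

The required fractional saturation is v/Vmax = 54/160 = 0.3375.
Then [S]/(Km+[S]) = 0.3375 ⇒ [S] = 22 × 0.3375/(1 − 0.3375) = 11.2 nM.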